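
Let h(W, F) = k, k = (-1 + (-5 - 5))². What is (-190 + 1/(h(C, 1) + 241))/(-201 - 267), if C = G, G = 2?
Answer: 68779/169416 ≈ 0.40598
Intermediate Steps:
k = 121 (k = (-1 - 10)² = (-11)² = 121)
C = 2
h(W, F) = 121
(-190 + 1/(h(C, 1) + 241))/(-201 - 267) = (-190 + 1/(121 + 241))/(-201 - 267) = (-190 + 1/362)/(-468) = (-190 + 1/362)*(-1/468) = -68779/362*(-1/468) = 68779/169416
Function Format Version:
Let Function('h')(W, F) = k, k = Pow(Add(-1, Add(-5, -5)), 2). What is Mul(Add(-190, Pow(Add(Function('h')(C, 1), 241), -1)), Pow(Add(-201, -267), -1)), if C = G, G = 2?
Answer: Rational(68779, 169416) ≈ 0.40598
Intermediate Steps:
k = 121 (k = Pow(Add(-1, -10), 2) = Pow(-11, 2) = 121)
C = 2
Function('h')(W, F) = 121
Mul(Add(-190, Pow(Add(Function('h')(C, 1), 241), -1)), Pow(Add(-201, -267), -1)) = Mul(Add(-190, Pow(Add(121, 241), -1)), Pow(Add(-201, -267), -1)) = Mul(Add(-190, Pow(362, -1)), Pow(-468, -1)) = Mul(Add(-190, Rational(1, 362)), Rational(-1, 468)) = Mul(Rational(-68779, 362), Rational(-1, 468)) = Rational(68779, 169416)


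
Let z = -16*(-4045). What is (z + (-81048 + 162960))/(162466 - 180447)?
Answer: -146632/17981 ≈ -8.1548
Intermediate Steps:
z = 64720
(z + (-81048 + 162960))/(162466 - 180447) = (64720 + (-81048 + 162960))/(162466 - 180447) = (64720 + 81912)/(-17981) = 146632*(-1/17981) = -146632/17981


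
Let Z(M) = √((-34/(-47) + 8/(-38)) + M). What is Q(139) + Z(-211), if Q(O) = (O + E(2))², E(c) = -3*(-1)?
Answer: 20164 + 3*I*√18650305/893 ≈ 20164.0 + 14.508*I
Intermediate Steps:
E(c) = 3
Q(O) = (3 + O)² (Q(O) = (O + 3)² = (3 + O)²)
Z(M) = √(458/893 + M) (Z(M) = √((-34*(-1/47) + 8*(-1/38)) + M) = √((34/47 - 4/19) + M) = √(458/893 + M))
Q(139) + Z(-211) = (3 + 139)² + √(408994 + 797449*(-211))/893 = 142² + √(408994 - 168261739)/893 = 20164 + √(-167852745)/893 = 20164 + (3*I*√18650305)/893 = 20164 + 3*I*√18650305/893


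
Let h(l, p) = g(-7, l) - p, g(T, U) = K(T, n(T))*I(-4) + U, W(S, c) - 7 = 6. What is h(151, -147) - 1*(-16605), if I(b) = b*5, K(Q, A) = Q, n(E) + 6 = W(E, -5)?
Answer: 17043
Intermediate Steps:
W(S, c) = 13 (W(S, c) = 7 + 6 = 13)
n(E) = 7 (n(E) = -6 + 13 = 7)
I(b) = 5*b
g(T, U) = U - 20*T (g(T, U) = T*(5*(-4)) + U = T*(-20) + U = -20*T + U = U - 20*T)
h(l, p) = 140 + l - p (h(l, p) = (l - 20*(-7)) - p = (l + 140) - p = (140 + l) - p = 140 + l - p)
h(151, -147) - 1*(-16605) = (140 + 151 - 1*(-147)) - 1*(-16605) = (140 + 151 + 147) + 16605 = 438 + 16605 = 17043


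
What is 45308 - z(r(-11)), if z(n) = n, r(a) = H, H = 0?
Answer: 45308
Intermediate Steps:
r(a) = 0
45308 - z(r(-11)) = 45308 - 1*0 = 45308 + 0 = 45308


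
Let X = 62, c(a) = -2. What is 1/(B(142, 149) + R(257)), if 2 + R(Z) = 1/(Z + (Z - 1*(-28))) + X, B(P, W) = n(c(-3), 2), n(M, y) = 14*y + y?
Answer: 542/48781 ≈ 0.011111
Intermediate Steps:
n(M, y) = 15*y
B(P, W) = 30 (B(P, W) = 15*2 = 30)
R(Z) = 60 + 1/(28 + 2*Z) (R(Z) = -2 + (1/(Z + (Z - 1*(-28))) + 62) = -2 + (1/(Z + (Z + 28)) + 62) = -2 + (1/(Z + (28 + Z)) + 62) = -2 + (1/(28 + 2*Z) + 62) = -2 + (62 + 1/(28 + 2*Z)) = 60 + 1/(28 + 2*Z))
1/(B(142, 149) + R(257)) = 1/(30 + (1681 + 120*257)/(2*(14 + 257))) = 1/(30 + (1/2)*(1681 + 30840)/271) = 1/(30 + (1/2)*(1/271)*32521) = 1/(30 + 32521/542) = 1/(48781/542) = 542/48781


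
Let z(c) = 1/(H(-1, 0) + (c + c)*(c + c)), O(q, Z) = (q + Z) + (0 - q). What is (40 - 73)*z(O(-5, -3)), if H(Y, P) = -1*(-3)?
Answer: -11/13 ≈ -0.84615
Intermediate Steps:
H(Y, P) = 3
O(q, Z) = Z (O(q, Z) = (Z + q) - q = Z)
z(c) = 1/(3 + 4*c**2) (z(c) = 1/(3 + (c + c)*(c + c)) = 1/(3 + (2*c)*(2*c)) = 1/(3 + 4*c**2))
(40 - 73)*z(O(-5, -3)) = (40 - 73)/(3 + 4*(-3)**2) = -33/(3 + 4*9) = -33/(3 + 36) = -33/39 = -33*1/39 = -11/13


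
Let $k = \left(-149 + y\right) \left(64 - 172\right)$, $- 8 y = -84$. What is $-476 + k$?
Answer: $14482$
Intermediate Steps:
$y = \frac{21}{2}$ ($y = \left(- \frac{1}{8}\right) \left(-84\right) = \frac{21}{2} \approx 10.5$)
$k = 14958$ ($k = \left(-149 + \frac{21}{2}\right) \left(64 - 172\right) = \left(- \frac{277}{2}\right) \left(-108\right) = 14958$)
$-476 + k = -476 + 14958 = 14482$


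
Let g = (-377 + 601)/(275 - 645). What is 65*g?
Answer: -1456/37 ≈ -39.351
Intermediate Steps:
g = -112/185 (g = 224/(-370) = 224*(-1/370) = -112/185 ≈ -0.60541)
65*g = 65*(-112/185) = -1456/37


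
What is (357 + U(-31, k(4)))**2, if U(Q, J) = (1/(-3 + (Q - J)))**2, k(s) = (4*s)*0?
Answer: 170315512249/1336336 ≈ 1.2745e+5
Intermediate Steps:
k(s) = 0
U(Q, J) = (-3 + Q - J)**(-2) (U(Q, J) = (1/(-3 + Q - J))**2 = (-3 + Q - J)**(-2))
(357 + U(-31, k(4)))**2 = (357 + (3 + 0 - 1*(-31))**(-2))**2 = (357 + (3 + 0 + 31)**(-2))**2 = (357 + 34**(-2))**2 = (357 + 1/1156)**2 = (412693/1156)**2 = 170315512249/1336336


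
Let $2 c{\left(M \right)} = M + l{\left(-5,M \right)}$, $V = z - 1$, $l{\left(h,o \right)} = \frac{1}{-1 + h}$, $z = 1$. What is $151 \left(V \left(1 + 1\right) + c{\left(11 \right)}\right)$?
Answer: $\frac{9815}{12} \approx 817.92$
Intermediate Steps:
$V = 0$ ($V = 1 - 1 = 0$)
$c{\left(M \right)} = - \frac{1}{12} + \frac{M}{2}$ ($c{\left(M \right)} = \frac{M + \frac{1}{-1 - 5}}{2} = \frac{M + \frac{1}{-6}}{2} = \frac{M - \frac{1}{6}}{2} = \frac{- \frac{1}{6} + M}{2} = - \frac{1}{12} + \frac{M}{2}$)
$151 \left(V \left(1 + 1\right) + c{\left(11 \right)}\right) = 151 \left(0 \left(1 + 1\right) + \left(- \frac{1}{12} + \frac{1}{2} \cdot 11\right)\right) = 151 \left(0 \cdot 2 + \left(- \frac{1}{12} + \frac{11}{2}\right)\right) = 151 \left(0 + \frac{65}{12}\right) = 151 \cdot \frac{65}{12} = \frac{9815}{12}$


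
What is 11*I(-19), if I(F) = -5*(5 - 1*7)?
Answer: 110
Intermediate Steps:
I(F) = 10 (I(F) = -5*(5 - 7) = -5*(-2) = 10)
11*I(-19) = 11*10 = 110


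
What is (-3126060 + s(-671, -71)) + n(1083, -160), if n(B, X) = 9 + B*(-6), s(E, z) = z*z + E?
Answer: -3128179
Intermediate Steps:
s(E, z) = E + z² (s(E, z) = z² + E = E + z²)
n(B, X) = 9 - 6*B
(-3126060 + s(-671, -71)) + n(1083, -160) = (-3126060 + (-671 + (-71)²)) + (9 - 6*1083) = (-3126060 + (-671 + 5041)) + (9 - 6498) = (-3126060 + 4370) - 6489 = -3121690 - 6489 = -3128179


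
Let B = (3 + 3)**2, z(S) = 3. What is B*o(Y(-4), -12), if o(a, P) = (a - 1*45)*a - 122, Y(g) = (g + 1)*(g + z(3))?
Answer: -8928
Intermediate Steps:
Y(g) = (1 + g)*(3 + g) (Y(g) = (g + 1)*(g + 3) = (1 + g)*(3 + g))
o(a, P) = -122 + a*(-45 + a) (o(a, P) = (a - 45)*a - 122 = (-45 + a)*a - 122 = a*(-45 + a) - 122 = -122 + a*(-45 + a))
B = 36 (B = 6**2 = 36)
B*o(Y(-4), -12) = 36*(-122 + (3 + (-4)**2 + 4*(-4))**2 - 45*(3 + (-4)**2 + 4*(-4))) = 36*(-122 + (3 + 16 - 16)**2 - 45*(3 + 16 - 16)) = 36*(-122 + 3**2 - 45*3) = 36*(-122 + 9 - 135) = 36*(-248) = -8928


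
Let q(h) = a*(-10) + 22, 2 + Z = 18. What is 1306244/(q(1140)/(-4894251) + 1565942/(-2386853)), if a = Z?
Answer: -181659006025011323/91235521592 ≈ -1.9911e+6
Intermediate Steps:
Z = 16 (Z = -2 + 18 = 16)
a = 16
q(h) = -138 (q(h) = 16*(-10) + 22 = -160 + 22 = -138)
1306244/(q(1140)/(-4894251) + 1565942/(-2386853)) = 1306244/(-138/(-4894251) + 1565942/(-2386853)) = 1306244/(-138*(-1/4894251) + 1565942*(-1/2386853)) = 1306244/(46/1631417 - 223706/340979) = 1306244/(-364942086368/556278937243) = 1306244*(-556278937243/364942086368) = -181659006025011323/91235521592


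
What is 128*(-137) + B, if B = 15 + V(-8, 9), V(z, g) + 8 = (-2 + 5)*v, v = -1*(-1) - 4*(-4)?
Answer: -17478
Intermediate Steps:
v = 17 (v = 1 + 16 = 17)
V(z, g) = 43 (V(z, g) = -8 + (-2 + 5)*17 = -8 + 3*17 = -8 + 51 = 43)
B = 58 (B = 15 + 43 = 58)
128*(-137) + B = 128*(-137) + 58 = -17536 + 58 = -17478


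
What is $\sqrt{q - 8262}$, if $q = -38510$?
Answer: $2 i \sqrt{11693} \approx 216.27 i$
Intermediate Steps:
$\sqrt{q - 8262} = \sqrt{-38510 - 8262} = \sqrt{-46772} = 2 i \sqrt{11693}$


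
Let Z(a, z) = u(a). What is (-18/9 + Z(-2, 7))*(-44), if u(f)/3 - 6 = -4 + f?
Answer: 88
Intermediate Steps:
u(f) = 6 + 3*f (u(f) = 18 + 3*(-4 + f) = 18 + (-12 + 3*f) = 6 + 3*f)
Z(a, z) = 6 + 3*a
(-18/9 + Z(-2, 7))*(-44) = (-18/9 + (6 + 3*(-2)))*(-44) = (-18*1/9 + (6 - 6))*(-44) = (-2 + 0)*(-44) = -2*(-44) = 88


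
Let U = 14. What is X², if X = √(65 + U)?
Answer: 79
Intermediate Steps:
X = √79 (X = √(65 + 14) = √79 ≈ 8.8882)
X² = (√79)² = 79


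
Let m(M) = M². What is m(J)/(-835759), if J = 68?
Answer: -4624/835759 ≈ -0.0055327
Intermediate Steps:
m(J)/(-835759) = 68²/(-835759) = 4624*(-1/835759) = -4624/835759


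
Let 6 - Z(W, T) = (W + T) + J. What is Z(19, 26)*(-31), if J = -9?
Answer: 930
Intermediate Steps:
Z(W, T) = 15 - T - W (Z(W, T) = 6 - ((W + T) - 9) = 6 - ((T + W) - 9) = 6 - (-9 + T + W) = 6 + (9 - T - W) = 15 - T - W)
Z(19, 26)*(-31) = (15 - 1*26 - 1*19)*(-31) = (15 - 26 - 19)*(-31) = -30*(-31) = 930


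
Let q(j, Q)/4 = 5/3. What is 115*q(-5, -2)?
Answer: 2300/3 ≈ 766.67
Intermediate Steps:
q(j, Q) = 20/3 (q(j, Q) = 4*(5/3) = 20/3)
115*q(-5, -2) = 115*(20/3) = 2300/3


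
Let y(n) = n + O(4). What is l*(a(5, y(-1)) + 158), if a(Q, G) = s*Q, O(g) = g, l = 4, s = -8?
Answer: 472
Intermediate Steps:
y(n) = 4 + n (y(n) = n + 4 = 4 + n)
a(Q, G) = -8*Q
l*(a(5, y(-1)) + 158) = 4*(-8*5 + 158) = 4*(-40 + 158) = 4*118 = 472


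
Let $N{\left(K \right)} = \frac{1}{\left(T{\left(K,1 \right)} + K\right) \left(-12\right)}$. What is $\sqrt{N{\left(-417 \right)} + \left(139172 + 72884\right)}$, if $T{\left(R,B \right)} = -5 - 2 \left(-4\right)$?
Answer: $\frac{\sqrt{145382200842}}{828} \approx 460.5$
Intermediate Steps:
$T{\left(R,B \right)} = 3$ ($T{\left(R,B \right)} = -5 - -8 = -5 + 8 = 3$)
$N{\left(K \right)} = \frac{1}{-36 - 12 K}$ ($N{\left(K \right)} = \frac{1}{\left(3 + K\right) \left(-12\right)} = \frac{1}{-36 - 12 K}$)
$\sqrt{N{\left(-417 \right)} + \left(139172 + 72884\right)} = \sqrt{- \frac{1}{36 + 12 \left(-417\right)} + \left(139172 + 72884\right)} = \sqrt{- \frac{1}{36 - 5004} + 212056} = \sqrt{- \frac{1}{-4968} + 212056} = \sqrt{\left(-1\right) \left(- \frac{1}{4968}\right) + 212056} = \sqrt{\frac{1}{4968} + 212056} = \sqrt{\frac{1053494209}{4968}} = \frac{\sqrt{145382200842}}{828}$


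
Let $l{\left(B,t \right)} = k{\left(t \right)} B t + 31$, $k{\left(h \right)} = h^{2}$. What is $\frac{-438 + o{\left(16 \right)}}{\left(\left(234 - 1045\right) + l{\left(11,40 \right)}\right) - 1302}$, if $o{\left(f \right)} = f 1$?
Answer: $- \frac{211}{350959} \approx -0.00060121$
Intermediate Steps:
$l{\left(B,t \right)} = 31 + B t^{3}$ ($l{\left(B,t \right)} = t^{2} B t + 31 = B t^{2} t + 31 = B t^{3} + 31 = 31 + B t^{3}$)
$o{\left(f \right)} = f$
$\frac{-438 + o{\left(16 \right)}}{\left(\left(234 - 1045\right) + l{\left(11,40 \right)}\right) - 1302} = \frac{-438 + 16}{\left(\left(234 - 1045\right) + \left(31 + 11 \cdot 40^{3}\right)\right) - 1302} = - \frac{422}{\left(-811 + \left(31 + 11 \cdot 64000\right)\right) - 1302} = - \frac{422}{\left(-811 + \left(31 + 704000\right)\right) - 1302} = - \frac{422}{\left(-811 + 704031\right) - 1302} = - \frac{422}{703220 - 1302} = - \frac{422}{701918} = \left(-422\right) \frac{1}{701918} = - \frac{211}{350959}$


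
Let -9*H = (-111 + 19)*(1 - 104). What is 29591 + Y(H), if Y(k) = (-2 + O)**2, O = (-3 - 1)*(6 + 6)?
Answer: 32091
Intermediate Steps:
H = -9476/9 (H = -(-111 + 19)*(1 - 104)/9 = -(-92)*(-103)/9 = -1/9*9476 = -9476/9 ≈ -1052.9)
O = -48 (O = -4*12 = -48)
Y(k) = 2500 (Y(k) = (-2 - 48)**2 = (-50)**2 = 2500)
29591 + Y(H) = 29591 + 2500 = 32091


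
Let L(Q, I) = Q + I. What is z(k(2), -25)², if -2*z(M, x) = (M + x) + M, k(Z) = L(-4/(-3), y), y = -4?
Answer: 8281/36 ≈ 230.03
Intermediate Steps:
L(Q, I) = I + Q
k(Z) = -8/3 (k(Z) = -4 - 4/(-3) = -4 - 4*(-⅓) = -4 + 4/3 = -8/3)
z(M, x) = -M - x/2 (z(M, x) = -((M + x) + M)/2 = -(x + 2*M)/2 = -M - x/2)
z(k(2), -25)² = (-1*(-8/3) - ½*(-25))² = (8/3 + 25/2)² = (91/6)² = 8281/36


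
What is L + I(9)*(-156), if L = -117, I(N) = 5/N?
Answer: -611/3 ≈ -203.67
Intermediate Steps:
L + I(9)*(-156) = -117 + (5/9)*(-156) = -117 - 260/3 = -611/3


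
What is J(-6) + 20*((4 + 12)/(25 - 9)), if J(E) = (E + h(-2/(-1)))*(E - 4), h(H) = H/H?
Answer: 70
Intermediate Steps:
h(H) = 1
J(E) = (1 + E)*(-4 + E) (J(E) = (E + 1)*(E - 4) = (1 + E)*(-4 + E))
J(-6) + 20*((4 + 12)/(25 - 9)) = (-4 + (-6)² - 3*(-6)) + 20*((4 + 12)/(25 - 9)) = (-4 + 36 + 18) + 20*(16/16) = 50 + 20*(16*(1/16)) = 50 + 20*1 = 50 + 20 = 70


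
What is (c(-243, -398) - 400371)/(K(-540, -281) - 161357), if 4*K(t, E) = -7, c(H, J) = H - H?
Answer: 533828/215145 ≈ 2.4812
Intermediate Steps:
c(H, J) = 0
K(t, E) = -7/4 (K(t, E) = (1/4)*(-7) = -7/4)
(c(-243, -398) - 400371)/(K(-540, -281) - 161357) = (0 - 400371)/(-7/4 - 161357) = -400371/(-645435/4) = -400371*(-4/645435) = 533828/215145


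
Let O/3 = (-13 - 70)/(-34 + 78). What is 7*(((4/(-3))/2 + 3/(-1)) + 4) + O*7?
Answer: -4921/132 ≈ -37.280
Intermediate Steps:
O = -249/44 (O = 3*((-13 - 70)/(-34 + 78)) = 3*(-83/44) = -249/44 ≈ -5.6591)
7*(((4/(-3))/2 + 3/(-1)) + 4) + O*7 = 7*(((4/(-3))/2 + 3/(-1)) + 4) - 249/44*7 = 7*(((4*(-⅓))*(½) + 3*(-1)) + 4) - 1743/44 = 7*((-4/3*½ - 3) + 4) - 1743/44 = 7*((-⅔ - 3) + 4) - 1743/44 = 7*(-11/3 + 4) - 1743/44 = 7*(⅓) - 1743/44 = 7/3 - 1743/44 = -4921/132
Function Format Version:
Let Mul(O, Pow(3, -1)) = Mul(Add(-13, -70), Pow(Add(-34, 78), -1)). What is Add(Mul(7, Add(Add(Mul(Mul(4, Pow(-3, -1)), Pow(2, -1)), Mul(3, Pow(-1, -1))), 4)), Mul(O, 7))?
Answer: Rational(-4921, 132) ≈ -37.280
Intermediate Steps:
O = Rational(-249, 44) (O = Mul(3, Mul(Add(-13, -70), Pow(Add(-34, 78), -1))) = Mul(3, Mul(-83, Pow(44, -1))) = Mul(3, Mul(-83, Rational(1, 44))) = Mul(3, Rational(-83, 44)) = Rational(-249, 44) ≈ -5.6591)
Add(Mul(7, Add(Add(Mul(Mul(4, Pow(-3, -1)), Pow(2, -1)), Mul(3, Pow(-1, -1))), 4)), Mul(O, 7)) = Add(Mul(7, Add(Add(Mul(Mul(4, Pow(-3, -1)), Pow(2, -1)), Mul(3, Pow(-1, -1))), 4)), Mul(Rational(-249, 44), 7)) = Add(Mul(7, Add(Add(Mul(Mul(4, Rational(-1, 3)), Rational(1, 2)), Mul(3, -1)), 4)), Rational(-1743, 44)) = Add(Mul(7, Add(Add(Mul(Rational(-4, 3), Rational(1, 2)), -3), 4)), Rational(-1743, 44)) = Add(Mul(7, Add(Add(Rational(-2, 3), -3), 4)), Rational(-1743, 44)) = Add(Mul(7, Add(Rational(-11, 3), 4)), Rational(-1743, 44)) = Add(Mul(7, Rational(1, 3)), Rational(-1743, 44)) = Add(Rational(7, 3), Rational(-1743, 44)) = Rational(-4921, 132)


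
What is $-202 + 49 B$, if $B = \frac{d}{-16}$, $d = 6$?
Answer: $- \frac{1763}{8} \approx -220.38$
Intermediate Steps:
$B = - \frac{3}{8}$ ($B = \frac{1}{-16} \cdot 6 = \left(- \frac{1}{16}\right) 6 = - \frac{3}{8} \approx -0.375$)
$-202 + 49 B = -202 + 49 \left(- \frac{3}{8}\right) = -202 - \frac{147}{8} = - \frac{1763}{8}$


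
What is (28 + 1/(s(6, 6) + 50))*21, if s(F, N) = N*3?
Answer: 40005/68 ≈ 588.31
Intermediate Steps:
s(F, N) = 3*N
(28 + 1/(s(6, 6) + 50))*21 = (28 + 1/(3*6 + 50))*21 = (28 + 1/(18 + 50))*21 = (28 + 1/68)*21 = (1905/68)*21 = 40005/68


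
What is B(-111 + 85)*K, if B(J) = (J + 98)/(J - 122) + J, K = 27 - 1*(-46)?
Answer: -71540/37 ≈ -1933.5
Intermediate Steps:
K = 73 (K = 27 + 46 = 73)
B(J) = J + (98 + J)/(-122 + J) (B(J) = (98 + J)/(-122 + J) + J = J + (98 + J)/(-122 + J))
B(-111 + 85)*K = ((98 + (-111 + 85)² - 121*(-111 + 85))/(-122 + (-111 + 85)))*73 = ((98 + (-26)² - 121*(-26))/(-122 - 26))*73 = ((98 + 676 + 3146)/(-148))*73 = -1/148*3920*73 = -980/37*73 = -71540/37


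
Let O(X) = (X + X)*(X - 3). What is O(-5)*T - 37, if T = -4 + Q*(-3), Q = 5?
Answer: -1557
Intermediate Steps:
T = -19 (T = -4 + 5*(-3) = -4 - 15 = -19)
O(X) = 2*X*(-3 + X) (O(X) = (2*X)*(-3 + X) = 2*X*(-3 + X))
O(-5)*T - 37 = (2*(-5)*(-3 - 5))*(-19) - 37 = (2*(-5)*(-8))*(-19) - 37 = 80*(-19) - 37 = -1520 - 37 = -1557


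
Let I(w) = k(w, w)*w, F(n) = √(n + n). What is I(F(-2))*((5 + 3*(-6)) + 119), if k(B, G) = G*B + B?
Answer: -424 - 848*I ≈ -424.0 - 848.0*I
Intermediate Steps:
F(n) = √2*√n (F(n) = √(2*n) = √2*√n)
k(B, G) = B + B*G (k(B, G) = B*G + B = B + B*G)
I(w) = w²*(1 + w) (I(w) = (w*(1 + w))*w = w²*(1 + w))
I(F(-2))*((5 + 3*(-6)) + 119) = ((√2*√(-2))²*(1 + √2*√(-2)))*((5 + 3*(-6)) + 119) = ((√2*(I*√2))²*(1 + √2*(I*√2)))*((5 - 18) + 119) = ((2*I)²*(1 + 2*I))*(-13 + 119) = -4*(1 + 2*I)*106 = (-4 - 8*I)*106 = -424 - 848*I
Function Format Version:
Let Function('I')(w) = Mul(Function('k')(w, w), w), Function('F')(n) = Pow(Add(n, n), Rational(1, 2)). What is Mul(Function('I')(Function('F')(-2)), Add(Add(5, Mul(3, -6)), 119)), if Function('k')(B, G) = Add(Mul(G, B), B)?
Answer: Add(-424, Mul(-848, I)) ≈ Add(-424.00, Mul(-848.00, I))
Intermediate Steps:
Function('F')(n) = Mul(Pow(2, Rational(1, 2)), Pow(n, Rational(1, 2))) (Function('F')(n) = Pow(Mul(2, n), Rational(1, 2)) = Mul(Pow(2, Rational(1, 2)), Pow(n, Rational(1, 2))))
Function('k')(B, G) = Add(B, Mul(B, G)) (Function('k')(B, G) = Add(Mul(B, G), B) = Add(B, Mul(B, G)))
Function('I')(w) = Mul(Pow(w, 2), Add(1, w)) (Function('I')(w) = Mul(Mul(w, Add(1, w)), w) = Mul(Pow(w, 2), Add(1, w)))
Mul(Function('I')(Function('F')(-2)), Add(Add(5, Mul(3, -6)), 119)) = Mul(Mul(Pow(Mul(Pow(2, Rational(1, 2)), Pow(-2, Rational(1, 2))), 2), Add(1, Mul(Pow(2, Rational(1, 2)), Pow(-2, Rational(1, 2))))), Add(Add(5, Mul(3, -6)), 119)) = Mul(Mul(Pow(Mul(Pow(2, Rational(1, 2)), Mul(I, Pow(2, Rational(1, 2)))), 2), Add(1, Mul(Pow(2, Rational(1, 2)), Mul(I, Pow(2, Rational(1, 2)))))), Add(Add(5, -18), 119)) = Mul(Mul(Pow(Mul(2, I), 2), Add(1, Mul(2, I))), Add(-13, 119)) = Mul(Mul(-4, Add(1, Mul(2, I))), 106) = Mul(Add(-4, Mul(-8, I)), 106) = Add(-424, Mul(-848, I))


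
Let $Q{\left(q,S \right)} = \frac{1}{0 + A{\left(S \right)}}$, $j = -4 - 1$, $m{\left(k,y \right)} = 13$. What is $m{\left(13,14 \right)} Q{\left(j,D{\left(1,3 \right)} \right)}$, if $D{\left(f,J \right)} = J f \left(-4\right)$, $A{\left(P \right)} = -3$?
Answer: $- \frac{13}{3} \approx -4.3333$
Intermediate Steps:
$j = -5$ ($j = -4 - 1 = -5$)
$D{\left(f,J \right)} = - 4 J f$
$Q{\left(q,S \right)} = - \frac{1}{3}$ ($Q{\left(q,S \right)} = \frac{1}{0 - 3} = \frac{1}{-3} = - \frac{1}{3}$)
$m{\left(13,14 \right)} Q{\left(j,D{\left(1,3 \right)} \right)} = 13 \left(- \frac{1}{3}\right) = - \frac{13}{3}$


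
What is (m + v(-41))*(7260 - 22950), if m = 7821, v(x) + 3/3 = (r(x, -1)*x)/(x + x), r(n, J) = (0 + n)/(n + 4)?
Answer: -4540066245/37 ≈ -1.2270e+8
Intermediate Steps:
r(n, J) = n/(4 + n)
v(x) = -1 + x/(2*(4 + x)) (v(x) = -1 + ((x/(4 + x))*x)/(x + x) = -1 + (x**2/(4 + x))/((2*x)) = -1 + (x**2/(4 + x))*(1/(2*x)) = -1 + x/(2*(4 + x)))
(m + v(-41))*(7260 - 22950) = (7821 + (-8 - 1*(-41))/(2*(4 - 41)))*(7260 - 22950) = (7821 + (1/2)*(-8 + 41)/(-37))*(-15690) = (7821 + (1/2)*(-1/37)*33)*(-15690) = (7821 - 33/74)*(-15690) = (578721/74)*(-15690) = -4540066245/37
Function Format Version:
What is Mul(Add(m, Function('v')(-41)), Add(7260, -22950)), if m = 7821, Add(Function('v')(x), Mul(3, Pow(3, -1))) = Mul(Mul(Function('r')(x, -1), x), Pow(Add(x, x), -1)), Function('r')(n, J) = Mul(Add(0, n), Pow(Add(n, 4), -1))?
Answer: Rational(-4540066245, 37) ≈ -1.2270e+8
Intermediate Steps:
Function('r')(n, J) = Mul(n, Pow(Add(4, n), -1))
Function('v')(x) = Add(-1, Mul(Rational(1, 2), x, Pow(Add(4, x), -1))) (Function('v')(x) = Add(-1, Mul(Mul(Mul(x, Pow(Add(4, x), -1)), x), Pow(Add(x, x), -1))) = Add(-1, Mul(Mul(Pow(x, 2), Pow(Add(4, x), -1)), Pow(Mul(2, x), -1))) = Add(-1, Mul(Mul(Pow(x, 2), Pow(Add(4, x), -1)), Mul(Rational(1, 2), Pow(x, -1)))) = Add(-1, Mul(Rational(1, 2), x, Pow(Add(4, x), -1))))
Mul(Add(m, Function('v')(-41)), Add(7260, -22950)) = Mul(Add(7821, Mul(Rational(1, 2), Pow(Add(4, -41), -1), Add(-8, Mul(-1, -41)))), Add(7260, -22950)) = Mul(Add(7821, Mul(Rational(1, 2), Pow(-37, -1), Add(-8, 41))), -15690) = Mul(Add(7821, Mul(Rational(1, 2), Rational(-1, 37), 33)), -15690) = Mul(Add(7821, Rational(-33, 74)), -15690) = Mul(Rational(578721, 74), -15690) = Rational(-4540066245, 37)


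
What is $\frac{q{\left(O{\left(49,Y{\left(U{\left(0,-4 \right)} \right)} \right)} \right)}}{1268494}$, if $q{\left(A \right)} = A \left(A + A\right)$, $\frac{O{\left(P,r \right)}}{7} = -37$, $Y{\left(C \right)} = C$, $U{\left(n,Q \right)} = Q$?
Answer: $\frac{67081}{634247} \approx 0.10576$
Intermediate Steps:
$O{\left(P,r \right)} = -259$ ($O{\left(P,r \right)} = 7 \left(-37\right) = -259$)
$q{\left(A \right)} = 2 A^{2}$ ($q{\left(A \right)} = A 2 A = 2 A^{2}$)
$\frac{q{\left(O{\left(49,Y{\left(U{\left(0,-4 \right)} \right)} \right)} \right)}}{1268494} = \frac{2 \left(-259\right)^{2}}{1268494} = 2 \cdot 67081 \cdot \frac{1}{1268494} = 134162 \cdot \frac{1}{1268494} = \frac{67081}{634247}$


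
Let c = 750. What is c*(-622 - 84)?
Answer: -529500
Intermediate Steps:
c*(-622 - 84) = 750*(-622 - 84) = 750*(-706) = -529500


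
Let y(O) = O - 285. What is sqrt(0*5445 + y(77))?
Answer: 4*I*sqrt(13) ≈ 14.422*I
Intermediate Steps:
y(O) = -285 + O
sqrt(0*5445 + y(77)) = sqrt(0*5445 + (-285 + 77)) = sqrt(0 - 208) = sqrt(-208) = 4*I*sqrt(13)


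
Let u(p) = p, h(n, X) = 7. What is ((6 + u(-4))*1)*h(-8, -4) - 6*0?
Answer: 14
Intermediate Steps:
((6 + u(-4))*1)*h(-8, -4) - 6*0 = ((6 - 4)*1)*7 - 6*0 = (2*1)*7 + 0 = 2*7 + 0 = 14 + 0 = 14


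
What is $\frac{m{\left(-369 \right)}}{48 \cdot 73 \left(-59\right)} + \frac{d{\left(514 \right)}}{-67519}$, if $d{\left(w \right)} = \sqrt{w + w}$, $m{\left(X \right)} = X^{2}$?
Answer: $- \frac{45387}{68912} - \frac{2 \sqrt{257}}{67519} \approx -0.6591$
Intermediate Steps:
$d{\left(w \right)} = \sqrt{2} \sqrt{w}$ ($d{\left(w \right)} = \sqrt{2 w} = \sqrt{2} \sqrt{w}$)
$\frac{m{\left(-369 \right)}}{48 \cdot 73 \left(-59\right)} + \frac{d{\left(514 \right)}}{-67519} = \frac{\left(-369\right)^{2}}{48 \cdot 73 \left(-59\right)} + \frac{\sqrt{2} \sqrt{514}}{-67519} = \frac{136161}{3504 \left(-59\right)} + 2 \sqrt{257} \left(- \frac{1}{67519}\right) = \frac{136161}{-206736} - \frac{2 \sqrt{257}}{67519} = 136161 \left(- \frac{1}{206736}\right) - \frac{2 \sqrt{257}}{67519} = - \frac{45387}{68912} - \frac{2 \sqrt{257}}{67519}$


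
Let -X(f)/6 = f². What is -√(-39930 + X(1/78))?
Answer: -I*√242934126/78 ≈ -199.82*I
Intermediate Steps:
X(f) = -6*f²
-√(-39930 + X(1/78)) = -√(-39930 - 6*(1/78)²) = -√(-39930 - 6*1/6084) = -√(-39930 - 1/1014) = -√(-40489021/1014) = -I*√242934126/78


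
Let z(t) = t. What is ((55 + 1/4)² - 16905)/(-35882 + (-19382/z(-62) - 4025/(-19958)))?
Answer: 68563803011/176052671064 ≈ 0.38945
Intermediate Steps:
((55 + 1/4)² - 16905)/(-35882 + (-19382/z(-62) - 4025/(-19958))) = ((55 + 1/4)² - 16905)/(-35882 + (-19382/(-62) - 4025/(-19958))) = ((55 + ¼)² - 16905)/(-35882 + (-19382*(-1/62) - 4025*(-1/19958))) = ((221/4)² - 16905)/(-35882 + (9691/31 + 4025/19958)) = (48841/16 - 16905)/(-35882 + 193537753/618698) = -221639/(16*(-22006583883/618698)) = -221639/16*(-618698/22006583883) = 68563803011/176052671064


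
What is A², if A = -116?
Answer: 13456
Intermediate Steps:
A² = (-116)² = 13456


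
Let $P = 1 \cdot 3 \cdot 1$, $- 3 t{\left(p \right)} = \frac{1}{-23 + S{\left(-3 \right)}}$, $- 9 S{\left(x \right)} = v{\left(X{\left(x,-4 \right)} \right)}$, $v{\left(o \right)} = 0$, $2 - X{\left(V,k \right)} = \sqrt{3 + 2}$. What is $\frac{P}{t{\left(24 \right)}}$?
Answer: $207$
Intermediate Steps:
$X{\left(V,k \right)} = 2 - \sqrt{5}$ ($X{\left(V,k \right)} = 2 - \sqrt{3 + 2} = 2 - \sqrt{5}$)
$S{\left(x \right)} = 0$ ($S{\left(x \right)} = \left(- \frac{1}{9}\right) 0 = 0$)
$t{\left(p \right)} = \frac{1}{69}$ ($t{\left(p \right)} = - \frac{1}{3 \left(-23 + 0\right)} = - \frac{1}{3 \left(-23\right)} = \left(- \frac{1}{3}\right) \left(- \frac{1}{23}\right) = \frac{1}{69}$)
$P = 3$ ($P = 3 \cdot 1 = 3$)
$\frac{P}{t{\left(24 \right)}} = 3 \frac{1}{\frac{1}{69}} = 3 \cdot 69 = 207$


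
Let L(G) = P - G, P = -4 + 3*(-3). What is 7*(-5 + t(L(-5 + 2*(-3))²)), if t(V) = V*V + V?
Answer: 105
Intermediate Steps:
P = -13 (P = -4 - 9 = -13)
L(G) = -13 - G
t(V) = V + V² (t(V) = V² + V = V + V²)
7*(-5 + t(L(-5 + 2*(-3))²)) = 7*(-5 + (-13 - (-5 + 2*(-3)))²*(1 + (-13 - (-5 + 2*(-3)))²)) = 7*(-5 + (-13 - (-5 - 6))²*(1 + (-13 - (-5 - 6))²)) = 7*(-5 + (-13 - 1*(-11))²*(1 + (-13 - 1*(-11))²)) = 7*(-5 + (-13 + 11)²*(1 + (-13 + 11)²)) = 7*(-5 + (-2)²*(1 + (-2)²)) = 7*(-5 + 4*(1 + 4)) = 7*(-5 + 4*5) = 7*(-5 + 20) = 7*15 = 105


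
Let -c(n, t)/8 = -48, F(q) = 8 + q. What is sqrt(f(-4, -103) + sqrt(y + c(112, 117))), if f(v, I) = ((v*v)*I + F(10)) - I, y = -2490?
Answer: sqrt(-1527 + 9*I*sqrt(26)) ≈ 0.5871 + 39.081*I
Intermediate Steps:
c(n, t) = 384 (c(n, t) = -8*(-48) = 384)
f(v, I) = 18 - I + I*v**2 (f(v, I) = ((v*v)*I + (8 + 10)) - I = (v**2*I + 18) - I = (I*v**2 + 18) - I = (18 + I*v**2) - I = 18 - I + I*v**2)
sqrt(f(-4, -103) + sqrt(y + c(112, 117))) = sqrt((18 - 1*(-103) - 103*(-4)**2) + sqrt(-2490 + 384)) = sqrt((18 + 103 - 103*16) + sqrt(-2106)) = sqrt((18 + 103 - 1648) + 9*I*sqrt(26)) = sqrt(-1527 + 9*I*sqrt(26))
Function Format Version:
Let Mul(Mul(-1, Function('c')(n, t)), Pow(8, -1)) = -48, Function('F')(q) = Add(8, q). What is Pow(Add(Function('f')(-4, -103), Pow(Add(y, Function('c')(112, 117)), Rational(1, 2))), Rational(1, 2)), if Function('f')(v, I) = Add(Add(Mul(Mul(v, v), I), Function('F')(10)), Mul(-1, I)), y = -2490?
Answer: Pow(Add(-1527, Mul(9, I, Pow(26, Rational(1, 2)))), Rational(1, 2)) ≈ Add(0.5871, Mul(39.081, I))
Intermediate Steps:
Function('c')(n, t) = 384 (Function('c')(n, t) = Mul(-8, -48) = 384)
Function('f')(v, I) = Add(18, Mul(-1, I), Mul(I, Pow(v, 2))) (Function('f')(v, I) = Add(Add(Mul(Mul(v, v), I), Add(8, 10)), Mul(-1, I)) = Add(Add(Mul(Pow(v, 2), I), 18), Mul(-1, I)) = Add(Add(Mul(I, Pow(v, 2)), 18), Mul(-1, I)) = Add(Add(18, Mul(I, Pow(v, 2))), Mul(-1, I)) = Add(18, Mul(-1, I), Mul(I, Pow(v, 2))))
Pow(Add(Function('f')(-4, -103), Pow(Add(y, Function('c')(112, 117)), Rational(1, 2))), Rational(1, 2)) = Pow(Add(Add(18, Mul(-1, -103), Mul(-103, Pow(-4, 2))), Pow(Add(-2490, 384), Rational(1, 2))), Rational(1, 2)) = Pow(Add(Add(18, 103, Mul(-103, 16)), Pow(-2106, Rational(1, 2))), Rational(1, 2)) = Pow(Add(Add(18, 103, -1648), Mul(9, I, Pow(26, Rational(1, 2)))), Rational(1, 2)) = Pow(Add(-1527, Mul(9, I, Pow(26, Rational(1, 2)))), Rational(1, 2))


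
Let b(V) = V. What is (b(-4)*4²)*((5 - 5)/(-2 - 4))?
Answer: 0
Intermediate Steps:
(b(-4)*4²)*((5 - 5)/(-2 - 4)) = (-4*4²)*((5 - 5)/(-2 - 4)) = (-4*16)*(0/(-6)) = -0*(-1)/6 = -64*0 = 0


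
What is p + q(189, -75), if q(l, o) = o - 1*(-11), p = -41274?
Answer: -41338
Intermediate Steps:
q(l, o) = 11 + o (q(l, o) = o + 11 = 11 + o)
p + q(189, -75) = -41274 + (11 - 75) = -41274 - 64 = -41338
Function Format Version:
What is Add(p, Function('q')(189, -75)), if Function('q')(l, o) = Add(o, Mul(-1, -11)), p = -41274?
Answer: -41338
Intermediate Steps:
Function('q')(l, o) = Add(11, o) (Function('q')(l, o) = Add(o, 11) = Add(11, o))
Add(p, Function('q')(189, -75)) = Add(-41274, Add(11, -75)) = Add(-41274, -64) = -41338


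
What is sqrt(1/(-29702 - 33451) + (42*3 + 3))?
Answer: 4*sqrt(3572852907)/21051 ≈ 11.358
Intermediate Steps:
sqrt(1/(-29702 - 33451) + (42*3 + 3)) = sqrt(1/(-63153) + (126 + 3)) = sqrt(-1/63153 + 129) = sqrt(8146736/63153) = 4*sqrt(3572852907)/21051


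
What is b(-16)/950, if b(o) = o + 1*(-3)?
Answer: -1/50 ≈ -0.020000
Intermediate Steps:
b(o) = -3 + o (b(o) = o - 3 = -3 + o)
b(-16)/950 = (-3 - 16)/950 = -19*1/950 = -1/50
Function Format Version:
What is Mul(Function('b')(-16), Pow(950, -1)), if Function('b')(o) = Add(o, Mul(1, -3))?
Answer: Rational(-1, 50) ≈ -0.020000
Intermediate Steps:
Function('b')(o) = Add(-3, o) (Function('b')(o) = Add(o, -3) = Add(-3, o))
Mul(Function('b')(-16), Pow(950, -1)) = Mul(Add(-3, -16), Pow(950, -1)) = Mul(-19, Rational(1, 950)) = Rational(-1, 50)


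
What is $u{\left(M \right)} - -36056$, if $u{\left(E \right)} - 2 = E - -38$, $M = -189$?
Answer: $35907$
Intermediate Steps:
$u{\left(E \right)} = 40 + E$ ($u{\left(E \right)} = 2 + \left(E - -38\right) = 2 + \left(E + 38\right) = 2 + \left(38 + E\right) = 40 + E$)
$u{\left(M \right)} - -36056 = \left(40 - 189\right) - -36056 = -149 + 36056 = 35907$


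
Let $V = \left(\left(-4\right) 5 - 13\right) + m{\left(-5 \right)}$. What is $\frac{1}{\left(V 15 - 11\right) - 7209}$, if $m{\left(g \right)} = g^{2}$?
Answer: $- \frac{1}{7340} \approx -0.00013624$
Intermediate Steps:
$V = -8$ ($V = \left(\left(-4\right) 5 - 13\right) + \left(-5\right)^{2} = \left(-20 - 13\right) + 25 = -33 + 25 = -8$)
$\frac{1}{\left(V 15 - 11\right) - 7209} = \frac{1}{\left(\left(-8\right) 15 - 11\right) - 7209} = \frac{1}{\left(-120 - 11\right) - 7209} = \frac{1}{-131 - 7209} = \frac{1}{-7340} = - \frac{1}{7340}$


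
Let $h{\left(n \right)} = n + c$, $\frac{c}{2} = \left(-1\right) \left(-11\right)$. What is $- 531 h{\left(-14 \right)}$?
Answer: $-4248$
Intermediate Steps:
$c = 22$ ($c = 2 \left(\left(-1\right) \left(-11\right)\right) = 2 \cdot 11 = 22$)
$h{\left(n \right)} = 22 + n$ ($h{\left(n \right)} = n + 22 = 22 + n$)
$- 531 h{\left(-14 \right)} = - 531 \left(22 - 14\right) = \left(-531\right) 8 = -4248$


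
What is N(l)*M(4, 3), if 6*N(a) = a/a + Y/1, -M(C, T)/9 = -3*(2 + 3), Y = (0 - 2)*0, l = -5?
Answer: 45/2 ≈ 22.500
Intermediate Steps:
Y = 0 (Y = -2*0 = 0)
M(C, T) = 135 (M(C, T) = -(-27)*(2 + 3) = -(-27)*5 = -9*(-15) = 135)
N(a) = 1/6 (N(a) = (a/a + 0/1)/6 = (1 + 0*1)/6 = (1 + 0)/6 = (1/6)*1 = 1/6)
N(l)*M(4, 3) = (1/6)*135 = 45/2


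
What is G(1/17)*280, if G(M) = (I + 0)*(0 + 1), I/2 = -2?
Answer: -1120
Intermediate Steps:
I = -4 (I = 2*(-2) = -4)
G(M) = -4 (G(M) = (-4 + 0)*(0 + 1) = -4*1 = -4)
G(1/17)*280 = -4*280 = -1120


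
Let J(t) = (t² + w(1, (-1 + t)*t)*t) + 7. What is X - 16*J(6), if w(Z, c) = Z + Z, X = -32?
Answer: -912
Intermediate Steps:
w(Z, c) = 2*Z
J(t) = 7 + t² + 2*t (J(t) = (t² + (2*1)*t) + 7 = (t² + 2*t) + 7 = 7 + t² + 2*t)
X - 16*J(6) = -32 - 16*(7 + 6² + 2*6) = -32 - 16*(7 + 36 + 12) = -32 - 16*55 = -32 - 880 = -912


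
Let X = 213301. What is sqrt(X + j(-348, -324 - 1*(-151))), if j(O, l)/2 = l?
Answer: sqrt(212955) ≈ 461.47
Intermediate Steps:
j(O, l) = 2*l
sqrt(X + j(-348, -324 - 1*(-151))) = sqrt(213301 + 2*(-324 - 1*(-151))) = sqrt(213301 + 2*(-324 + 151)) = sqrt(213301 + 2*(-173)) = sqrt(213301 - 346) = sqrt(212955)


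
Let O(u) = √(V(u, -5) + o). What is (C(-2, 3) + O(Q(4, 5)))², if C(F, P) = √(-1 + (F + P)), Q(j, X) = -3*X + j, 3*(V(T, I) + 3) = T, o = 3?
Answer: -11/3 ≈ -3.6667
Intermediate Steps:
V(T, I) = -3 + T/3
Q(j, X) = j - 3*X
C(F, P) = √(-1 + F + P)
O(u) = √3*√u/3 (O(u) = √((-3 + u/3) + 3) = √(u/3) = √3*√u/3)
(C(-2, 3) + O(Q(4, 5)))² = (√(-1 - 2 + 3) + √3*√(4 - 3*5)/3)² = (√0 + √3*√(4 - 15)/3)² = (0 + √3*√(-11)/3)² = (0 + √3*(I*√11)/3)² = (0 + I*√33/3)² = (I*√33/3)² = -11/3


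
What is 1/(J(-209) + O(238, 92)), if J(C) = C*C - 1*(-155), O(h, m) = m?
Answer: 1/43928 ≈ 2.2765e-5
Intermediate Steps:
J(C) = 155 + C² (J(C) = C² + 155 = 155 + C²)
1/(J(-209) + O(238, 92)) = 1/((155 + (-209)²) + 92) = 1/((155 + 43681) + 92) = 1/(43836 + 92) = 1/43928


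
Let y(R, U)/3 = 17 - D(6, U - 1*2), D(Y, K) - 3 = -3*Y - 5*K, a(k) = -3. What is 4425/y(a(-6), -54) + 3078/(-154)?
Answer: -495247/19096 ≈ -25.935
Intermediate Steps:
D(Y, K) = 3 - 5*K - 3*Y (D(Y, K) = 3 + (-3*Y - 5*K) = 3 + (-5*K - 3*Y) = 3 - 5*K - 3*Y)
y(R, U) = 66 + 15*U (y(R, U) = 3*(17 - (3 - 5*(U - 1*2) - 3*6)) = 3*(17 - (3 - 5*(U - 2) - 18)) = 3*(17 - (3 - 5*(-2 + U) - 18)) = 3*(17 - (3 + (10 - 5*U) - 18)) = 3*(17 - (-5 - 5*U)) = 3*(17 + (5 + 5*U)) = 3*(22 + 5*U) = 66 + 15*U)
4425/y(a(-6), -54) + 3078/(-154) = 4425/(66 + 15*(-54)) + 3078/(-154) = 4425/(66 - 810) + 3078*(-1/154) = 4425/(-744) - 1539/77 = 4425*(-1/744) - 1539/77 = -1475/248 - 1539/77 = -495247/19096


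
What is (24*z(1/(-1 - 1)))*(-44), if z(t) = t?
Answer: 528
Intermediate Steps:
(24*z(1/(-1 - 1)))*(-44) = (24/(-1 - 1))*(-44) = (24/(-2))*(-44) = (24*(-1/2))*(-44) = -12*(-44) = 528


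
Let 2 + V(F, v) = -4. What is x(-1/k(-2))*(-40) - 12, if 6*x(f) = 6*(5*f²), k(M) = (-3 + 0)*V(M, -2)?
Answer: -1022/81 ≈ -12.617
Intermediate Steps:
V(F, v) = -6 (V(F, v) = -2 - 4 = -6)
k(M) = 18 (k(M) = (-3 + 0)*(-6) = -3*(-6) = 18)
x(f) = 5*f² (x(f) = (6*(5*f²))/6 = (30*f²)/6 = 5*f²)
x(-1/k(-2))*(-40) - 12 = (5*(-1/18)²)*(-40) - 12 = (5*(1/324))*(-40) - 12 = (5/324)*(-40) - 12 = -50/81 - 12 = -1022/81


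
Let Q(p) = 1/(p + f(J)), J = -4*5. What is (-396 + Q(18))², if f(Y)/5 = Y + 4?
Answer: 602849809/3844 ≈ 1.5683e+5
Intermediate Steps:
J = -20
f(Y) = 20 + 5*Y (f(Y) = 5*(Y + 4) = 5*(4 + Y) = 20 + 5*Y)
Q(p) = 1/(-80 + p) (Q(p) = 1/(p + (20 + 5*(-20))) = 1/(p + (20 - 100)) = 1/(p - 80) = 1/(-80 + p))
(-396 + Q(18))² = (-396 + 1/(-80 + 18))² = (-396 + 1/(-62))² = (-396 - 1/62)² = (-24553/62)² = 602849809/3844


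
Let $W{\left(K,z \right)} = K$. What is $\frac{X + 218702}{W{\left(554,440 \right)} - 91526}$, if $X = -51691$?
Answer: $- \frac{167011}{90972} \approx -1.8358$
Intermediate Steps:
$\frac{X + 218702}{W{\left(554,440 \right)} - 91526} = \frac{-51691 + 218702}{554 - 91526} = \frac{167011}{-90972} = 167011 \left(- \frac{1}{90972}\right) = - \frac{167011}{90972}$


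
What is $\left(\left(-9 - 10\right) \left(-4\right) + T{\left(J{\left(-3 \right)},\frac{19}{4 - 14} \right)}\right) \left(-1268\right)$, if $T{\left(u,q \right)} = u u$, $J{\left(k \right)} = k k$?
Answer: $-199076$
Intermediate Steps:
$J{\left(k \right)} = k^{2}$
$T{\left(u,q \right)} = u^{2}$
$\left(\left(-9 - 10\right) \left(-4\right) + T{\left(J{\left(-3 \right)},\frac{19}{4 - 14} \right)}\right) \left(-1268\right) = \left(\left(-9 - 10\right) \left(-4\right) + \left(\left(-3\right)^{2}\right)^{2}\right) \left(-1268\right) = \left(\left(-19\right) \left(-4\right) + 9^{2}\right) \left(-1268\right) = \left(76 + 81\right) \left(-1268\right) = 157 \left(-1268\right) = -199076$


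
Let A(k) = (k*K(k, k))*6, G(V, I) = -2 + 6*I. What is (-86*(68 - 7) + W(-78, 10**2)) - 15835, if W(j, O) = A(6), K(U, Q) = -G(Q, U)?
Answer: -22305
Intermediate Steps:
K(U, Q) = 2 - 6*U (K(U, Q) = -(-2 + 6*U) = 2 - 6*U)
A(k) = 6*k*(2 - 6*k) (A(k) = (k*(2 - 6*k))*6 = 6*k*(2 - 6*k))
W(j, O) = -1224 (W(j, O) = 12*6*(1 - 3*6) = 12*6*(1 - 18) = 12*6*(-17) = -1224)
(-86*(68 - 7) + W(-78, 10**2)) - 15835 = (-86*(68 - 7) - 1224) - 15835 = (-86*61 - 1224) - 15835 = (-5246 - 1224) - 15835 = -6470 - 15835 = -22305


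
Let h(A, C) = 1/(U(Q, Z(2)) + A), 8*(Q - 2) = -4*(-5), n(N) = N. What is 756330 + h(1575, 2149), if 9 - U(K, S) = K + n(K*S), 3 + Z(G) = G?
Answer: 1198026721/1584 ≈ 7.5633e+5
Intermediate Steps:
Z(G) = -3 + G
Q = 9/2 (Q = 2 + (-4*(-5))/8 = 2 + (1/8)*20 = 2 + 5/2 = 9/2 ≈ 4.5000)
U(K, S) = 9 - K - K*S (U(K, S) = 9 - (K + K*S) = 9 + (-K - K*S) = 9 - K - K*S)
h(A, C) = 1/(9 + A) (h(A, C) = 1/((9 - 1*9/2 - 1*9/2*(-3 + 2)) + A) = 1/((9 - 9/2 - 1*9/2*(-1)) + A) = 1/((9 - 9/2 + 9/2) + A) = 1/(9 + A))
756330 + h(1575, 2149) = 756330 + 1/(9 + 1575) = 756330 + 1/1584 = 1198026721/1584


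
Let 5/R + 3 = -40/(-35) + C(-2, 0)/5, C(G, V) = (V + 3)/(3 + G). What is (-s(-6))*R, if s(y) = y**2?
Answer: 1575/11 ≈ 143.18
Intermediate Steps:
C(G, V) = (3 + V)/(3 + G)
R = -175/44 (R = 5/(-3 + (-40/(-35) + ((3 + 0)/(3 - 2))/5)) = 5/(-3 + (-40*(-1/35) + (3/1)*(1/5))) = 5/(-3 + (8/7 + (1*3)*(1/5))) = 5/(-3 + (8/7 + 3*(1/5))) = 5/(-3 + (8/7 + 3/5)) = 5/(-3 + 61/35) = 5/(-44/35) = 5*(-35/44) = -175/44 ≈ -3.9773)
(-s(-6))*R = -1*(-6)**2*(-175/44) = -1*36*(-175/44) = -36*(-175/44) = 1575/11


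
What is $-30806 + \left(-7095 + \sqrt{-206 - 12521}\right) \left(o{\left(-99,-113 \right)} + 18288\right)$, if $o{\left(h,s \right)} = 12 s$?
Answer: $-120163346 + 16932 i \sqrt{12727} \approx -1.2016 \cdot 10^{8} + 1.9102 \cdot 10^{6} i$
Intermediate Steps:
$-30806 + \left(-7095 + \sqrt{-206 - 12521}\right) \left(o{\left(-99,-113 \right)} + 18288\right) = -30806 + \left(-7095 + \sqrt{-206 - 12521}\right) \left(12 \left(-113\right) + 18288\right) = -30806 + \left(-7095 + \sqrt{-12727}\right) \left(-1356 + 18288\right) = -30806 + \left(-7095 + i \sqrt{12727}\right) 16932 = -30806 - \left(120132540 - 16932 i \sqrt{12727}\right) = -120163346 + 16932 i \sqrt{12727}$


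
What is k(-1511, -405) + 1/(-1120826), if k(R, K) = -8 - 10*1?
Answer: -20174869/1120826 ≈ -18.000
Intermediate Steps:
k(R, K) = -18 (k(R, K) = -8 - 10 = -18)
k(-1511, -405) + 1/(-1120826) = -18 + 1/(-1120826) = -18 - 1/1120826 = -20174869/1120826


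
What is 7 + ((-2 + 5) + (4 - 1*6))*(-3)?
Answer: 4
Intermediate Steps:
7 + ((-2 + 5) + (4 - 1*6))*(-3) = 7 + (3 + (4 - 6))*(-3) = 7 + (3 - 2)*(-3) = 7 + 1*(-3) = 7 - 3 = 4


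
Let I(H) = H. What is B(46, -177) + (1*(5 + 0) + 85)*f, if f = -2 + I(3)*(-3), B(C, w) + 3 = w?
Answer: -1170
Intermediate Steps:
B(C, w) = -3 + w
f = -11 (f = -2 + 3*(-3) = -2 - 9 = -11)
B(46, -177) + (1*(5 + 0) + 85)*f = (-3 - 177) + (1*(5 + 0) + 85)*(-11) = -180 + (1*5 + 85)*(-11) = -180 + (5 + 85)*(-11) = -180 + 90*(-11) = -180 - 990 = -1170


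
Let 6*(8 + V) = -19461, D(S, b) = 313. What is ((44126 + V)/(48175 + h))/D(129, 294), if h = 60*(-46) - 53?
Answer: 81749/28396612 ≈ 0.0028788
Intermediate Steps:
h = -2813 (h = -2760 - 53 = -2813)
V = -6503/2 (V = -8 + (⅙)*(-19461) = -8 - 6487/2 = -6503/2 ≈ -3251.5)
((44126 + V)/(48175 + h))/D(129, 294) = ((44126 - 6503/2)/(48175 - 2813))/313 = ((81749/2)/45362)*(1/313) = ((81749/2)*(1/45362))*(1/313) = (81749/90724)*(1/313) = 81749/28396612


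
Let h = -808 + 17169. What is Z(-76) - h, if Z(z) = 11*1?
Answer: -16350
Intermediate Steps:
Z(z) = 11
h = 16361
Z(-76) - h = 11 - 1*16361 = 11 - 16361 = -16350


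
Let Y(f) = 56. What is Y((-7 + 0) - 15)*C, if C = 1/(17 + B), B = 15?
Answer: 7/4 ≈ 1.7500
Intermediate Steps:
C = 1/32 (C = 1/(17 + 15) = 1/32 ≈ 0.031250)
Y((-7 + 0) - 15)*C = 56*(1/32) = 7/4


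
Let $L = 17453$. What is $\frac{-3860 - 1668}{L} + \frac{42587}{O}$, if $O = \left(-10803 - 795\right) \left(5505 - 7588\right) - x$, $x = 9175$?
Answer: $- \frac{132754938441}{421480507927} \approx -0.31497$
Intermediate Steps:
$O = 24149459$ ($O = \left(-10803 - 795\right) \left(5505 - 7588\right) - 9175 = \left(-11598\right) \left(-2083\right) - 9175 = 24158634 - 9175 = 24149459$)
$\frac{-3860 - 1668}{L} + \frac{42587}{O} = \frac{-3860 - 1668}{17453} + \frac{42587}{24149459} = \left(-5528\right) \frac{1}{17453} + 42587 \cdot \frac{1}{24149459} = - \frac{5528}{17453} + \frac{42587}{24149459} = - \frac{132754938441}{421480507927}$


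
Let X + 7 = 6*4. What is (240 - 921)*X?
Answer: -11577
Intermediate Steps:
X = 17 (X = -7 + 6*4 = -7 + 24 = 17)
(240 - 921)*X = (240 - 921)*17 = -681*17 = -11577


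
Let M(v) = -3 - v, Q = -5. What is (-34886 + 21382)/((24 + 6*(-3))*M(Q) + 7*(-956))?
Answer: 1688/835 ≈ 2.0216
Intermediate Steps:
(-34886 + 21382)/((24 + 6*(-3))*M(Q) + 7*(-956)) = (-34886 + 21382)/((24 + 6*(-3))*(-3 - 1*(-5)) + 7*(-956)) = -13504/((24 - 18)*(-3 + 5) - 6692) = -13504/(6*2 - 6692) = -13504/(12 - 6692) = -13504/(-6680) = -13504*(-1/6680) = 1688/835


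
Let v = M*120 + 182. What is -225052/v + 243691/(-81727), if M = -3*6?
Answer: 8955402003/80828003 ≈ 110.80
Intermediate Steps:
M = -18
v = -1978 (v = -18*120 + 182 = -2160 + 182 = -1978)
-225052/v + 243691/(-81727) = -225052/(-1978) + 243691/(-81727) = -225052*(-1/1978) + 243691*(-1/81727) = 112526/989 - 243691/81727 = 8955402003/80828003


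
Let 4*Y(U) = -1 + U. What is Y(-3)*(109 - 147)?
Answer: 38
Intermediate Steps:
Y(U) = -¼ + U/4 (Y(U) = (-1 + U)/4 = -¼ + U/4)
Y(-3)*(109 - 147) = (-¼ + (¼)*(-3))*(109 - 147) = (-¼ - ¾)*(-38) = -1*(-38) = 38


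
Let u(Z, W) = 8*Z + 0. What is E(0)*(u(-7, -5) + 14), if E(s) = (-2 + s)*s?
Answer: 0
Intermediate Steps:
E(s) = s*(-2 + s)
u(Z, W) = 8*Z
E(0)*(u(-7, -5) + 14) = (0*(-2 + 0))*(8*(-7) + 14) = (0*(-2))*(-56 + 14) = 0*(-42) = 0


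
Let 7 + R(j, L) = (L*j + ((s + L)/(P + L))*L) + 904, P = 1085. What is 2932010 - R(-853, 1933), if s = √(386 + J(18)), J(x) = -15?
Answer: 13818588827/3018 - 1933*√371/3018 ≈ 4.5787e+6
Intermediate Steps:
s = √371 (s = √(386 - 15) = √371 ≈ 19.261)
R(j, L) = 897 + L*j + L*(L + √371)/(1085 + L) (R(j, L) = -7 + ((L*j + ((√371 + L)/(1085 + L))*L) + 904) = -7 + ((L*j + ((L + √371)/(1085 + L))*L) + 904) = -7 + ((L*j + L*(L + √371)/(1085 + L)) + 904) = -7 + (904 + L*j + L*(L + √371)/(1085 + L)) = 897 + L*j + L*(L + √371)/(1085 + L))
2932010 - R(-853, 1933) = 2932010 - (973245 + 1933² + 897*1933 + 1933*√371 - 853*1933² + 1085*1933*(-853))/(1085 + 1933) = 2932010 - (973245 + 3736489 + 1733901 + 1933*√371 - 853*3736489 - 1789001165)/3018 = 2932010 - (973245 + 3736489 + 1733901 + 1933*√371 - 3187225117 - 1789001165)/3018 = 2932010 - (-4969782647 + 1933*√371)/3018 = 2932010 - (-4969782647/3018 + 1933*√371/3018) = 2932010 + (4969782647/3018 - 1933*√371/3018) = 13818588827/3018 - 1933*√371/3018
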